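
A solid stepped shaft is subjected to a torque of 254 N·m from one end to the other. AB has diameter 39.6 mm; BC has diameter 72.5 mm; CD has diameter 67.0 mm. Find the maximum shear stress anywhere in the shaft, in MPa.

Under the same torque, τ_max = 16T/(πd³) is largest where d is smallest — segment AB (d = 39.6 mm).
τ_max = 16·254.0/(π·(0.0396)³) = 2.083×10^7 Pa.

20.8 MPa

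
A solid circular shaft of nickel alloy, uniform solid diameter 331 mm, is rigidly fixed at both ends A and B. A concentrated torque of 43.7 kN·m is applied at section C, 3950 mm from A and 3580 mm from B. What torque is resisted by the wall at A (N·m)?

With uniform GJ and both ends fixed, compatibility θ_AC = θ_CB gives T_A·a = T_B·b, together with T_A + T_B = T₀.
T_A = T₀·b/(a+b) = 43700·3580/7530 = 20780 N·m; T_B = 22920 N·m.

20800 N·m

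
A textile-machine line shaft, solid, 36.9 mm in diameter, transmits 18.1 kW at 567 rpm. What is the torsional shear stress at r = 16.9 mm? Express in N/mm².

ω = 2π·567/60 = 59.38 rad/s, so T = P/ω = 18.1×10³ / 59.38 = 304.8 N·m.
J = πd⁴/32 = π(0.0369)⁴/32 = 1.820×10^-7 m⁴.
Shear stress varies linearly with radius: τ = T·r/J = 304.8 × 0.0169 / 1.820×10^-7 = 2.830×10^7 Pa.

28.3 N/mm²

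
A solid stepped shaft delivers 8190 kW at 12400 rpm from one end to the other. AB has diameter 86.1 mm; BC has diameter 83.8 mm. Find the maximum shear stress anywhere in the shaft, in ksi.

ω = 2π·12400/60 = 1299 rad/s, so T = P/ω = 8190×10³ / 1299 = 6307 N·m.
Under the same torque, τ_max = 16T/(πd³) is largest where d is smallest — segment BC (d = 83.8 mm).
τ_max = 16·6307/(π·(0.0838)³) = 5.458×10^7 Pa.

7.92 ksi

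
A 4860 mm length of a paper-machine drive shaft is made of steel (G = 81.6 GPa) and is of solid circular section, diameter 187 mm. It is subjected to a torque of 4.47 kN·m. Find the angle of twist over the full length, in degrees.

J = πd⁴/32 = π(0.187)⁴/32 = 1.201×10^-4 m⁴.
θ = T·L/(G·J) = 4470 × 4.86 / (81.6×10⁹ × 1.201×10^-4) = 2.218×10^-3 rad.

0.127°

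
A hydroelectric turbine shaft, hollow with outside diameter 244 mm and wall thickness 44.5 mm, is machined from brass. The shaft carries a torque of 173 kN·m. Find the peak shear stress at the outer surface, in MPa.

J = π(d_o⁴ − d_i⁴)/32 = π(0.244⁴ − 0.155⁴)/32 = 2.913×10^-4 m⁴.
τ_max = T·r/J = 173000 × 0.122 / 2.913×10^-4 = 7.245×10^7 Pa.

72.5 MPa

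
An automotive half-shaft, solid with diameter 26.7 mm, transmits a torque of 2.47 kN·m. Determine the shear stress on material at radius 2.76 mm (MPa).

J = πd⁴/32 = π(0.0267)⁴/32 = 4.989×10^-8 m⁴.
Shear stress varies linearly with radius: τ = T·r/J = 2470 × 0.00276 / 4.989×10^-8 = 1.366×10^8 Pa.

137 MPa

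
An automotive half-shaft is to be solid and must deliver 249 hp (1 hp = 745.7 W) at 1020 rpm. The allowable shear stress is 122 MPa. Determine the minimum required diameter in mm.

41.7 mm

ω = 2π·1020/60 = 106.8 rad/s, so T = P/ω = 249×745.7 / 106.8 = 1738 N·m.
For a solid shaft τ_max = 16T/(πd³), so d = (16T/(π τ_allow))^(1/3) = (16·1738/(π·1.22×10^8))^(1/3) = 0.04171 m.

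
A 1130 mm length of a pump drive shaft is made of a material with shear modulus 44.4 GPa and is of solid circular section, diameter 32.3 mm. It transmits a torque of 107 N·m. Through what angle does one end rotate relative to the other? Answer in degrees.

1.46°

J = πd⁴/32 = π(0.0323)⁴/32 = 1.069×10^-7 m⁴.
θ = T·L/(G·J) = 107.0 × 1.13 / (44.4×10⁹ × 1.069×10^-7) = 0.02548 rad.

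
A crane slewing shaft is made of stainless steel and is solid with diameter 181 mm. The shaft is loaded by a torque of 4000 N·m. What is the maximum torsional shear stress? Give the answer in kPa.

3440 kPa

J = πd⁴/32 = π(0.181)⁴/32 = 1.054×10^-4 m⁴.
τ_max = T·r/J = 4000 × 0.0905 / 1.054×10^-4 = 3.436×10^6 Pa.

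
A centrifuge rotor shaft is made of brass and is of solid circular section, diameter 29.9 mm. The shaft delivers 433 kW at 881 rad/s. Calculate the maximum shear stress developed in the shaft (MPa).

93.6 MPa

ω = 881 rad/s, so T = P/ω = 433×10³ / 881.0 = 491.5 N·m.
J = πd⁴/32 = π(0.0299)⁴/32 = 7.847×10^-8 m⁴.
τ_max = T·r/J = 491.5 × 0.0149 / 7.847×10^-8 = 9.364×10^7 Pa.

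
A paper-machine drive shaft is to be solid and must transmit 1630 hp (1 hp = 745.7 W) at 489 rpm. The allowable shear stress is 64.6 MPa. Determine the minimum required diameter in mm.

123 mm

ω = 2π·489/60 = 51.21 rad/s, so T = P/ω = 1630×745.7 / 51.21 = 23740 N·m.
For a solid shaft τ_max = 16T/(πd³), so d = (16T/(π τ_allow))^(1/3) = (16·23740/(π·6.46×10^7))^(1/3) = 0.1232 m.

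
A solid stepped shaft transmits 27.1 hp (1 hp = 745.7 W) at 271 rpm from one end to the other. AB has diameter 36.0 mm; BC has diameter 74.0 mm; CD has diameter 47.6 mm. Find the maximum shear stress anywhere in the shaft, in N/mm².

ω = 2π·271/60 = 28.38 rad/s, so T = P/ω = 27.1×745.7 / 28.38 = 712.1 N·m.
Under the same torque, τ_max = 16T/(πd³) is largest where d is smallest — segment AB (d = 36.0 mm).
τ_max = 16·712.1/(π·(0.0360)³) = 7.773×10^7 Pa.

77.7 N/mm²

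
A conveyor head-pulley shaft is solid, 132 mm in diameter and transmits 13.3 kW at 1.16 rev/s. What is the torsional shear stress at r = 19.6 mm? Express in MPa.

1.20 MPa

ω = 2π·1.16 = 7.288 rad/s, so T = P/ω = 13.3×10³ / 7.288 = 1825 N·m.
J = πd⁴/32 = π(0.132)⁴/32 = 2.981×10^-5 m⁴.
Shear stress varies linearly with radius: τ = T·r/J = 1825 × 0.0196 / 2.981×10^-5 = 1.200×10^6 Pa.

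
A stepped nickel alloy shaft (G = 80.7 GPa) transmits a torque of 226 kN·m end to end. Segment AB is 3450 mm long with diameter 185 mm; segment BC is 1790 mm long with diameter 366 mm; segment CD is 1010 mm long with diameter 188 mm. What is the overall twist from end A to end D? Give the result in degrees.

6.30°

J_AB = π(0.185)⁴/32 = 1.15×10^-4 m⁴; J_BC = π(0.366)⁴/32 = 1.76×10^-3 m⁴; J_CD = π(0.188)⁴/32 = 1.23×10^-4 m⁴.
θ = (T/G)·Σ L_i/J_i = (226000/80.7×10⁹)·(3.45/1.15×10^-4 + 1.79/1.76×10^-3 + 1.01/1.23×10^-4) = 0.1099 rad.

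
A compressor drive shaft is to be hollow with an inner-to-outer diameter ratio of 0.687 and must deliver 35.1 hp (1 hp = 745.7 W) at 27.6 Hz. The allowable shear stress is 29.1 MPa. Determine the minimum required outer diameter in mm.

32.4 mm

ω = 2π·27.6 = 173.4 rad/s, so T = P/ω = 35.1×745.7 / 173.4 = 150.9 N·m.
For a hollow shaft with d_i/d_o = 0.687: τ_max = 16T/(π d_o³ (1−k⁴)), so d_o = [16T/(π τ_allow (1−k⁴))]^(1/3) = [16·150.9/(π·2.91×10^7·0.7772)]^(1/3) = 0.03239 m.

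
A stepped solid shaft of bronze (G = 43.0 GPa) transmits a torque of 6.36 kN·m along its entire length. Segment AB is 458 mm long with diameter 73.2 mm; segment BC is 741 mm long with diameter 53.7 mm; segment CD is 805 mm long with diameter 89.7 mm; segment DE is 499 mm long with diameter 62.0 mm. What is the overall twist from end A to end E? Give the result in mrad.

J_AB = π(0.0732)⁴/32 = 2.82×10^-6 m⁴; J_BC = π(0.0537)⁴/32 = 8.16×10^-7 m⁴; J_CD = π(0.0897)⁴/32 = 6.36×10^-6 m⁴; J_DE = π(0.0620)⁴/32 = 1.45×10^-6 m⁴.
θ = (T/G)·Σ L_i/J_i = (6360/43.0×10⁹)·(0.458/2.82×10^-6 + 0.741/8.16×10^-7 + 0.805/6.36×10^-6 + 0.499/1.45×10^-6) = 0.2279 rad.

228 mrad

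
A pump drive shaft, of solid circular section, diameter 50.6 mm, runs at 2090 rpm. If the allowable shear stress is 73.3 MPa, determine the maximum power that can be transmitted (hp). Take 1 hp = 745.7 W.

J = πd⁴/32 = π(0.0506)⁴/32 = 6.436×10^-7 m⁴.
T_max = τ_allow·J/r = 7.33×10^7 × 6.436×10^-7 / 0.0253 = 1865 N·m.
ω = 2π·2090/60 = 218.9 rad/s, so P_max = T_max·ω = 4.081×10^5 W.

547 hp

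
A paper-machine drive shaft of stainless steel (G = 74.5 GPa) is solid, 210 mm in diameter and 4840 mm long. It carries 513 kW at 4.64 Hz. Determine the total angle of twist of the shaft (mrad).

5.99 mrad

ω = 2π·4.64 = 29.15 rad/s, so T = P/ω = 513×10³ / 29.15 = 17600 N·m.
J = πd⁴/32 = π(0.210)⁴/32 = 1.909×10^-4 m⁴.
θ = T·L/(G·J) = 17600 × 4.84 / (74.5×10⁹ × 1.909×10^-4) = 5.987×10^-3 rad.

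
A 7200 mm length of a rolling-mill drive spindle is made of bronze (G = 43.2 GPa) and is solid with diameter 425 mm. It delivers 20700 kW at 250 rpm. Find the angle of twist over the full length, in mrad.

ω = 2π·250/60 = 26.18 rad/s, so T = P/ω = 20700×10³ / 26.18 = 790700 N·m.
J = πd⁴/32 = π(0.425)⁴/32 = 3.203×10^-3 m⁴.
θ = T·L/(G·J) = 790700 × 7.20 / (43.2×10⁹ × 3.203×10^-3) = 0.04114 rad.

41.1 mrad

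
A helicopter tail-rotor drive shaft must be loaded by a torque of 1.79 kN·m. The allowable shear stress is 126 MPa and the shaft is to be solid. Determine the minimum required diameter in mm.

41.7 mm

For a solid shaft τ_max = 16T/(πd³), so d = (16T/(π τ_allow))^(1/3) = (16·1790/(π·1.26×10^8))^(1/3) = 0.04167 m.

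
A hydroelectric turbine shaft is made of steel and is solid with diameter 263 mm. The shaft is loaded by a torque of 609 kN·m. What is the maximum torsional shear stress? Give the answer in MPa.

J = πd⁴/32 = π(0.263)⁴/32 = 4.697×10^-4 m⁴.
τ_max = T·r/J = 609000 × 0.132 / 4.697×10^-4 = 1.705×10^8 Pa.

170 MPa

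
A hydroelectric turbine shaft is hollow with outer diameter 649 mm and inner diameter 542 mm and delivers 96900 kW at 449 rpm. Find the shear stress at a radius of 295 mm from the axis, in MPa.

68.0 MPa

ω = 2π·449/60 = 47.02 rad/s, so T = P/ω = 96900×10³ / 47.02 = 2.061e6 N·m.
J = π(d_o⁴ − d_i⁴)/32 = π(0.649⁴ − 0.542⁴)/32 = 8.945×10^-3 m⁴.
Shear stress varies linearly with radius: τ = T·r/J = 2.061e6 × 0.295 / 8.945×10^-3 = 6.797×10^7 Pa.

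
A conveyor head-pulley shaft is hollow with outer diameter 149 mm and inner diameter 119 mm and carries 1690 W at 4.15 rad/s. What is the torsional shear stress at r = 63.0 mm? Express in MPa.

0.894 MPa

ω = 4.15 rad/s, so T = P/ω = 1690 / 4.150 = 407.2 N·m.
J = π(d_o⁴ − d_i⁴)/32 = π(0.149⁴ − 0.119⁴)/32 = 2.870×10^-5 m⁴.
Shear stress varies linearly with radius: τ = T·r/J = 407.2 × 0.0630 / 2.870×10^-5 = 8.939×10^5 Pa.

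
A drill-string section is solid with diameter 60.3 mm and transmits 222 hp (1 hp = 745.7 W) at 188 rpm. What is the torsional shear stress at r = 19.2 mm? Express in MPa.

ω = 2π·188/60 = 19.69 rad/s, so T = P/ω = 222×745.7 / 19.69 = 8409 N·m.
J = πd⁴/32 = π(0.0603)⁴/32 = 1.298×10^-6 m⁴.
Shear stress varies linearly with radius: τ = T·r/J = 8409 × 0.0192 / 1.298×10^-6 = 1.244×10^8 Pa.

124 MPa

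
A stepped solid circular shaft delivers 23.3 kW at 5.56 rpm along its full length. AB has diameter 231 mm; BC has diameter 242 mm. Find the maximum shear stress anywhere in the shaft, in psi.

ω = 2π·5.56/60 = 0.5822 rad/s, so T = P/ω = 23.3×10³ / 0.5822 = 40020 N·m.
Under the same torque, τ_max = 16T/(πd³) is largest where d is smallest — segment AB (d = 231 mm).
τ_max = 16·40020/(π·(0.231)³) = 1.653×10^7 Pa.

2400 psi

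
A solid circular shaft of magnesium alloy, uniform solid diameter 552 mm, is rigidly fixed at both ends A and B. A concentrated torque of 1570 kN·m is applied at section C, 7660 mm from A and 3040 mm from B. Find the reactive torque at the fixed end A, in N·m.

With uniform GJ and both ends fixed, compatibility θ_AC = θ_CB gives T_A·a = T_B·b, together with T_A + T_B = T₀.
T_A = T₀·b/(a+b) = 1.570e6·3040/10700 = 446100 N·m; T_B = 1.124e6 N·m.

446000 N·m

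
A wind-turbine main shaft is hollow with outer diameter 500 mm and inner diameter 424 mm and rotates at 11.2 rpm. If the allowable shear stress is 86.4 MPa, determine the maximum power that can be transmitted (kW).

1200 kW

J = π(d_o⁴ − d_i⁴)/32 = π(0.500⁴ − 0.424⁴)/32 = 2.963×10^-3 m⁴.
T_max = τ_allow·J/r = 8.64×10^7 × 2.963×10^-3 / 0.250 = 1.024e6 N·m.
ω = 2π·11.2/60 = 1.173 rad/s, so P_max = T_max·ω = 1.201×10^6 W.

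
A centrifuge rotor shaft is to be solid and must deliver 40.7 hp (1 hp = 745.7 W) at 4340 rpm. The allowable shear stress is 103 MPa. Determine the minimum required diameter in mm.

ω = 2π·4340/60 = 454.5 rad/s, so T = P/ω = 40.7×745.7 / 454.5 = 66.78 N·m.
For a solid shaft τ_max = 16T/(πd³), so d = (16T/(π τ_allow))^(1/3) = (16·66.78/(π·1.03×10^8))^(1/3) = 0.01489 m.

14.9 mm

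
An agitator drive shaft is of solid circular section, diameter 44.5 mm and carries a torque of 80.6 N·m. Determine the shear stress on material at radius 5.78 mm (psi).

J = πd⁴/32 = π(0.0445)⁴/32 = 3.850×10^-7 m⁴.
Shear stress varies linearly with radius: τ = T·r/J = 80.60 × 0.00578 / 3.850×10^-7 = 1.210×10^6 Pa.

176 psi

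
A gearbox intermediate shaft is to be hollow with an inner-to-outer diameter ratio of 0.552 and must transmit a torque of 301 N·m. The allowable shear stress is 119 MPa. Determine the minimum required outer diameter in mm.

For a hollow shaft with d_i/d_o = 0.552: τ_max = 16T/(π d_o³ (1−k⁴)), so d_o = [16T/(π τ_allow (1−k⁴))]^(1/3) = [16·301.0/(π·1.19×10^8·0.9072)]^(1/3) = 0.02422 m.

24.2 mm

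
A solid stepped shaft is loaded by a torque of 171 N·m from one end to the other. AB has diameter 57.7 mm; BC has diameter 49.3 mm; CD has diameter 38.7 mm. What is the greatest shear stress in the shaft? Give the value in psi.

2180 psi

Under the same torque, τ_max = 16T/(πd³) is largest where d is smallest — segment CD (d = 38.7 mm).
τ_max = 16·171.0/(π·(0.0387)³) = 1.503×10^7 Pa.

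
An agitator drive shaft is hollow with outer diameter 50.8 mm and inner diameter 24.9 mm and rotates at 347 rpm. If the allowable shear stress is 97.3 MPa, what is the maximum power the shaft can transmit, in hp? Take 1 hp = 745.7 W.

J = π(d_o⁴ − d_i⁴)/32 = π(0.0508⁴ − 0.0249⁴)/32 = 6.161×10^-7 m⁴.
T_max = τ_allow·J/r = 9.73×10^7 × 6.161×10^-7 / 0.0254 = 2360 N·m.
ω = 2π·347/60 = 36.34 rad/s, so P_max = T_max·ω = 8.576×10^4 W.

115 hp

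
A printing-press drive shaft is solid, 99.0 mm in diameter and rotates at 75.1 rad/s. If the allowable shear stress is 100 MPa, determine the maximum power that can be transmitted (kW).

1430 kW

J = πd⁴/32 = π(0.0990)⁴/32 = 9.431×10^-6 m⁴.
T_max = τ_allow·J/r = 1.00×10^8 × 9.431×10^-6 / 0.0495 = 19050 N·m.
ω = 75.1 rad/s, so P_max = T_max·ω = 1.431×10^6 W.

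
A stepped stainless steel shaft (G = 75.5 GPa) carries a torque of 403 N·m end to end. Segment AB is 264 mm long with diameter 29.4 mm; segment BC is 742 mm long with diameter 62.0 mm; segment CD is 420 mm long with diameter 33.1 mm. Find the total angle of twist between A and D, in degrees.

2.35°

J_AB = π(0.0294)⁴/32 = 7.33×10^-8 m⁴; J_BC = π(0.0620)⁴/32 = 1.45×10^-6 m⁴; J_CD = π(0.0331)⁴/32 = 1.18×10^-7 m⁴.
θ = (T/G)·Σ L_i/J_i = (403.0/75.5×10⁹)·(0.264/7.33×10^-8 + 0.742/1.45×10^-6 + 0.420/1.18×10^-7) = 0.04097 rad.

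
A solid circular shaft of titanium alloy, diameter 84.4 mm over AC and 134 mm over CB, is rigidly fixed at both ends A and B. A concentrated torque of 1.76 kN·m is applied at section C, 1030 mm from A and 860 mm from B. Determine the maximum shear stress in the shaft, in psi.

478 psi

Compatibility: T_A·a/J_AC = T_B·b/J_CB with T_A + T_B = T₀.
J_AC = 4.98×10^-6 m⁴, J_CB = 3.17×10^-5 m⁴, so T_A = T₀·(J_AC/a)/((J_AC/a)+(J_CB/b)) = 204.4 N·m, T_B = 1556 N·m.
τ in each portion: τ_AC = 1.73×10^6 Pa, τ_CB = 3.29×10^6 Pa; maximum is in CB.
τ_max = T_CB·r/J = 1556·0.0670/3.17×10^-5 = 3.293×10^6 Pa.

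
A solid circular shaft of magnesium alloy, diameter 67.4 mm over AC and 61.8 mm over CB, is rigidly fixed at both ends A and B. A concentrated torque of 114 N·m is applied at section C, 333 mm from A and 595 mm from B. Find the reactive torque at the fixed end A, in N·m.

81.7 N·m

Compatibility: T_A·a/J_AC = T_B·b/J_CB with T_A + T_B = T₀.
J_AC = 2.03×10^-6 m⁴, J_CB = 1.43×10^-6 m⁴, so T_A = T₀·(J_AC/a)/((J_AC/a)+(J_CB/b)) = 81.69 N·m, T_B = 32.31 N·m.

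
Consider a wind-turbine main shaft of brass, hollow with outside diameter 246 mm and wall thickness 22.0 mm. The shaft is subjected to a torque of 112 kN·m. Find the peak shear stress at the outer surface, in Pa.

J = π(d_o⁴ − d_i⁴)/32 = π(0.246⁴ − 0.202⁴)/32 = 1.961×10^-4 m⁴.
τ_max = T·r/J = 112000 × 0.123 / 1.961×10^-4 = 7.026×10^7 Pa.

7.03e7 Pa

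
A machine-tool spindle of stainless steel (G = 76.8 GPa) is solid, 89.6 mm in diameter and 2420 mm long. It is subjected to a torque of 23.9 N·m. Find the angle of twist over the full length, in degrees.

J = πd⁴/32 = π(0.0896)⁴/32 = 6.327×10^-6 m⁴.
θ = T·L/(G·J) = 23.90 × 2.42 / (76.8×10⁹ × 6.327×10^-6) = 1.190×10^-4 rad.

0.00682°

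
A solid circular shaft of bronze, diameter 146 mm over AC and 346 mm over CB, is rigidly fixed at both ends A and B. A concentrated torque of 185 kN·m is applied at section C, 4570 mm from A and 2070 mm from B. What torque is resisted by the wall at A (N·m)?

Compatibility: T_A·a/J_AC = T_B·b/J_CB with T_A + T_B = T₀.
J_AC = 4.46×10^-5 m⁴, J_CB = 1.41×10^-3 m⁴, so T_A = T₀·(J_AC/a)/((J_AC/a)+(J_CB/b)) = 2619 N·m, T_B = 182400 N·m.

2620 N·m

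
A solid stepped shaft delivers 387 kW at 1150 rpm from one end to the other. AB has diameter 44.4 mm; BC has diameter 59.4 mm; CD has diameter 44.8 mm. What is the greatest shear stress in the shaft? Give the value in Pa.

1.87e8 Pa

ω = 2π·1150/60 = 120.4 rad/s, so T = P/ω = 387×10³ / 120.4 = 3214 N·m.
Under the same torque, τ_max = 16T/(πd³) is largest where d is smallest — segment AB (d = 44.4 mm).
τ_max = 16·3214/(π·(0.0444)³) = 1.870×10^8 Pa.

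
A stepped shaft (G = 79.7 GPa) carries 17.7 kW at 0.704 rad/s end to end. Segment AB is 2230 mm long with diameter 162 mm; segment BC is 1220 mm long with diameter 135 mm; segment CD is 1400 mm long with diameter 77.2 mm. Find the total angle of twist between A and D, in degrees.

8.53°

ω = 0.704 rad/s, so T = P/ω = 17.7×10³ / 0.7040 = 25140 N·m.
J_AB = π(0.162)⁴/32 = 6.76×10^-5 m⁴; J_BC = π(0.135)⁴/32 = 3.26×10^-5 m⁴; J_CD = π(0.0772)⁴/32 = 3.49×10^-6 m⁴.
θ = (T/G)·Σ L_i/J_i = (25140/79.7×10⁹)·(2.23/6.76×10^-5 + 1.22/3.26×10^-5 + 1.40/3.49×10^-6) = 0.1489 rad.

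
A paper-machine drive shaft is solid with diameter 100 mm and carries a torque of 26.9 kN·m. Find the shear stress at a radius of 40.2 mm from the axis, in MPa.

J = πd⁴/32 = π(0.100)⁴/32 = 9.817×10^-6 m⁴.
Shear stress varies linearly with radius: τ = T·r/J = 26900 × 0.0402 / 9.817×10^-6 = 1.101×10^8 Pa.

110 MPa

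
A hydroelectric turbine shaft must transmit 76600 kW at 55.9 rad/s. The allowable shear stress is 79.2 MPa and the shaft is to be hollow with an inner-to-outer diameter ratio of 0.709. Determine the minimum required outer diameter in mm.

490 mm

ω = 55.9 rad/s, so T = P/ω = 76600×10³ / 55.90 = 1.370e6 N·m.
For a hollow shaft with d_i/d_o = 0.709: τ_max = 16T/(π d_o³ (1−k⁴)), so d_o = [16T/(π τ_allow (1−k⁴))]^(1/3) = [16·1.370e6/(π·7.92×10^7·0.7473)]^(1/3) = 0.4904 m.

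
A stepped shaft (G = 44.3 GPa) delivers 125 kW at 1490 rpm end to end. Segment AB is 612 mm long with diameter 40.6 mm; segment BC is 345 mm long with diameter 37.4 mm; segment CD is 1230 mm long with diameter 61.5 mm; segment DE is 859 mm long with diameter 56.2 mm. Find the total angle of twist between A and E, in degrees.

ω = 2π·1490/60 = 156.0 rad/s, so T = P/ω = 125×10³ / 156.0 = 801.1 N·m.
J_AB = π(0.0406)⁴/32 = 2.67×10^-7 m⁴; J_BC = π(0.0374)⁴/32 = 1.92×10^-7 m⁴; J_CD = π(0.0615)⁴/32 = 1.40×10^-6 m⁴; J_DE = π(0.0562)⁴/32 = 9.79×10^-7 m⁴.
θ = (T/G)·Σ L_i/J_i = (801.1/44.3×10⁹)·(0.612/2.67×10^-7 + 0.345/1.92×10^-7 + 1.23/1.40×10^-6 + 0.859/9.79×10^-7) = 0.1057 rad.

6.05°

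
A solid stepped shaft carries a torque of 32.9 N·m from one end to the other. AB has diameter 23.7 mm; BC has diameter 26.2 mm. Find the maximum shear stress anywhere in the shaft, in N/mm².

Under the same torque, τ_max = 16T/(πd³) is largest where d is smallest — segment AB (d = 23.7 mm).
τ_max = 16·32.90/(π·(0.0237)³) = 1.259×10^7 Pa.

12.6 N/mm²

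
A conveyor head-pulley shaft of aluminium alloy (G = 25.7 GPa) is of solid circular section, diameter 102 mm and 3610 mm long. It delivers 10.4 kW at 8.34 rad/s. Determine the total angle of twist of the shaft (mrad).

16.5 mrad

ω = 8.34 rad/s, so T = P/ω = 10.4×10³ / 8.340 = 1247 N·m.
J = πd⁴/32 = π(0.102)⁴/32 = 1.063×10^-5 m⁴.
θ = T·L/(G·J) = 1247 × 3.61 / (25.7×10⁹ × 1.063×10^-5) = 0.01648 rad.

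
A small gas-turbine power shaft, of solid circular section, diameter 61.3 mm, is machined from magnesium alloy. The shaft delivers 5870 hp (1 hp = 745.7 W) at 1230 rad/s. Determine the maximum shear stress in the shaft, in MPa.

78.7 MPa

ω = 1230 rad/s, so T = P/ω = 5870×745.7 / 1230 = 3559 N·m.
J = πd⁴/32 = π(0.0613)⁴/32 = 1.386×10^-6 m⁴.
τ_max = T·r/J = 3559 × 0.0307 / 1.386×10^-6 = 7.868×10^7 Pa.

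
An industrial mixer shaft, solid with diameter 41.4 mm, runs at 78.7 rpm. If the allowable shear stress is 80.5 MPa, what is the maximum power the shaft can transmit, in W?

J = πd⁴/32 = π(0.0414)⁴/32 = 2.884×10^-7 m⁴.
T_max = τ_allow·J/r = 8.05×10^7 × 2.884×10^-7 / 0.0207 = 1122 N·m.
ω = 2π·78.7/60 = 8.241 rad/s, so P_max = T_max·ω = 9243 W.

9240 W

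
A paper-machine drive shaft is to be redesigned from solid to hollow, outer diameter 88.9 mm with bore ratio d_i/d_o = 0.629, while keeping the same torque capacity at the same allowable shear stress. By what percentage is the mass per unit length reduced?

Equal τ_max and T ⇒ the solid shaft needs d_s³ = d_o³(1−k⁴), so d_s = 88.9·(1−0.629⁴)^(1/3) = 84.00 mm.
Area ratio A_h/A_s = d_o²(1−k²)/d_s² = (1−k²)/(1−k⁴)^(2/3) = 0.6770.
Mass saving = 1 − 0.6770 = 32.3 %.

32.3 %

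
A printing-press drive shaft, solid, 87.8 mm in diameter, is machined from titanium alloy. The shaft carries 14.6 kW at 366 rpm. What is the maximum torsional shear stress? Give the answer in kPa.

ω = 2π·366/60 = 38.33 rad/s, so T = P/ω = 14.6×10³ / 38.33 = 380.9 N·m.
J = πd⁴/32 = π(0.0878)⁴/32 = 5.834×10^-6 m⁴.
τ_max = T·r/J = 380.9 × 0.0439 / 5.834×10^-6 = 2.866×10^6 Pa.

2870 kPa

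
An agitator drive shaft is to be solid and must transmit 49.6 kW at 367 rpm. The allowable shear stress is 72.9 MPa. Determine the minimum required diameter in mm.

ω = 2π·367/60 = 38.43 rad/s, so T = P/ω = 49.6×10³ / 38.43 = 1291 N·m.
For a solid shaft τ_max = 16T/(πd³), so d = (16T/(π τ_allow))^(1/3) = (16·1291/(π·7.29×10^7))^(1/3) = 0.04484 m.

44.8 mm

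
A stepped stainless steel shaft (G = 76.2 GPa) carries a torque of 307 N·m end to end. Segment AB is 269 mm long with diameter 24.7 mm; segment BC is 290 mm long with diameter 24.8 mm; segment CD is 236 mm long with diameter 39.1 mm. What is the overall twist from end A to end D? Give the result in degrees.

J_AB = π(0.0247)⁴/32 = 3.65×10^-8 m⁴; J_BC = π(0.0248)⁴/32 = 3.71×10^-8 m⁴; J_CD = π(0.0391)⁴/32 = 2.29×10^-7 m⁴.
θ = (T/G)·Σ L_i/J_i = (307.0/76.2×10⁹)·(0.269/3.65×10^-8 + 0.290/3.71×10^-8 + 0.236/2.29×10^-7) = 0.06526 rad.

3.74°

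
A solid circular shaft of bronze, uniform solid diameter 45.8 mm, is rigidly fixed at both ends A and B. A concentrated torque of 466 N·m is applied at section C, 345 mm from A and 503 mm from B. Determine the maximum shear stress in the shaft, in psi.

With uniform GJ and both ends fixed, compatibility θ_AC = θ_CB gives T_A·a = T_B·b, together with T_A + T_B = T₀.
T_A = T₀·b/(a+b) = 466.0·503/848.0 = 276.4 N·m; T_B = 189.6 N·m.
τ in each portion: τ_AC = 1.47×10^7 Pa, τ_CB = 1.01×10^7 Pa; maximum is in AC.
τ_max = T_AC·r/J = 276.4·0.0229/4.32×10^-7 = 1.465×10^7 Pa.

2130 psi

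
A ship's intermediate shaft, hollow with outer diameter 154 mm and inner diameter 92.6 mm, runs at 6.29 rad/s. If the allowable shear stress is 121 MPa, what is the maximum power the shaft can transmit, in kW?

474 kW

J = π(d_o⁴ − d_i⁴)/32 = π(0.154⁴ − 0.0926⁴)/32 = 4.800×10^-5 m⁴.
T_max = τ_allow·J/r = 1.21×10^8 × 4.800×10^-5 / 0.0770 = 75430 N·m.
ω = 6.29 rad/s, so P_max = T_max·ω = 4.744×10^5 W.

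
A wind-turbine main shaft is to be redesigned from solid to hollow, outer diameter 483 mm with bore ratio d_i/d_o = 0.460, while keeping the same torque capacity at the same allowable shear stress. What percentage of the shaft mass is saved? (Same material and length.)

Equal τ_max and T ⇒ the solid shaft needs d_s³ = d_o³(1−k⁴), so d_s = 483·(1−0.460⁴)^(1/3) = 475.7 mm.
Area ratio A_h/A_s = d_o²(1−k²)/d_s² = (1−k²)/(1−k⁴)^(2/3) = 0.8128.
Mass saving = 1 − 0.8128 = 18.7 %.

18.7 %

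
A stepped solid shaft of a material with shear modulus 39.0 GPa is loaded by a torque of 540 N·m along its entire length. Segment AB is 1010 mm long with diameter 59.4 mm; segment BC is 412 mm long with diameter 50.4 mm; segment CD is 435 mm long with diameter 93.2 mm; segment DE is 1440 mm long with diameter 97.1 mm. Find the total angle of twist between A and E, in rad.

0.0235 rad

J_AB = π(0.0594)⁴/32 = 1.22×10^-6 m⁴; J_BC = π(0.0504)⁴/32 = 6.33×10^-7 m⁴; J_CD = π(0.0932)⁴/32 = 7.41×10^-6 m⁴; J_DE = π(0.0971)⁴/32 = 8.73×10^-6 m⁴.
θ = (T/G)·Σ L_i/J_i = (540.0/39.0×10⁹)·(1.01/1.22×10^-6 + 0.412/6.33×10^-7 + 0.435/7.41×10^-6 + 1.44/8.73×10^-6) = 0.02355 rad.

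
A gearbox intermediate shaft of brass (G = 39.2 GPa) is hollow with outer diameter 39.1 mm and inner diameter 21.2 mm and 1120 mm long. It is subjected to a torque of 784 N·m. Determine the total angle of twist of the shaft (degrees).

J = π(d_o⁴ − d_i⁴)/32 = π(0.0391⁴ − 0.0212⁴)/32 = 2.096×10^-7 m⁴.
θ = T·L/(G·J) = 784.0 × 1.12 / (39.2×10⁹ × 2.096×10^-7) = 0.1069 rad.

6.12°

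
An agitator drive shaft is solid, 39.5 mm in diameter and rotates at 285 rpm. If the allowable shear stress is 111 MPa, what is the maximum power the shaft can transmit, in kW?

J = πd⁴/32 = π(0.0395)⁴/32 = 2.390×10^-7 m⁴.
T_max = τ_allow·J/r = 1.11×10^8 × 2.390×10^-7 / 0.0198 = 1343 N·m.
ω = 2π·285/60 = 29.85 rad/s, so P_max = T_max·ω = 4.009×10^4 W.

40.1 kW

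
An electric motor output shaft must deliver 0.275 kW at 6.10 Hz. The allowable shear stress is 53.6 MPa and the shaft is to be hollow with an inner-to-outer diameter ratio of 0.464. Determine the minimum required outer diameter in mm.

ω = 2π·6.10 = 38.33 rad/s, so T = P/ω = 0.275×10³ / 38.33 = 7.175 N·m.
For a hollow shaft with d_i/d_o = 0.464: τ_max = 16T/(π d_o³ (1−k⁴)), so d_o = [16T/(π τ_allow (1−k⁴))]^(1/3) = [16·7.175/(π·5.36×10^7·0.9536)]^(1/3) = 0.008942 m.

8.94 mm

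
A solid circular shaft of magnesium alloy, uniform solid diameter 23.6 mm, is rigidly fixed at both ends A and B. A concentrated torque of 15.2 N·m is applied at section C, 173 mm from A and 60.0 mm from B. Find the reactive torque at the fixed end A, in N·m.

3.91 N·m

With uniform GJ and both ends fixed, compatibility θ_AC = θ_CB gives T_A·a = T_B·b, together with T_A + T_B = T₀.
T_A = T₀·b/(a+b) = 15.20·60.0/233.0 = 3.914 N·m; T_B = 11.29 N·m.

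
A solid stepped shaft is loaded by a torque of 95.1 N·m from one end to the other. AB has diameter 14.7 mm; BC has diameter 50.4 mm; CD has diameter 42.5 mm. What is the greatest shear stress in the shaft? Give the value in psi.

22100 psi

Under the same torque, τ_max = 16T/(πd³) is largest where d is smallest — segment AB (d = 14.7 mm).
τ_max = 16·95.10/(π·(0.0147)³) = 1.525×10^8 Pa.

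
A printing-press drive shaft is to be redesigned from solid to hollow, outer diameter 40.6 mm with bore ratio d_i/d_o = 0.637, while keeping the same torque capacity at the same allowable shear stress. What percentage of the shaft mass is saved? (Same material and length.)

Equal τ_max and T ⇒ the solid shaft needs d_s³ = d_o³(1−k⁴), so d_s = 40.6·(1−0.637⁴)^(1/3) = 38.24 mm.
Area ratio A_h/A_s = d_o²(1−k²)/d_s² = (1−k²)/(1−k⁴)^(2/3) = 0.6700.
Mass saving = 1 − 0.6700 = 33.0 %.

33.0 %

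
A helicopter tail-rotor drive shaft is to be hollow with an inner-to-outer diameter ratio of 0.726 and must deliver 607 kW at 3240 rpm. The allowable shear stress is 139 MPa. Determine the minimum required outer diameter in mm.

44.9 mm

ω = 2π·3240/60 = 339.3 rad/s, so T = P/ω = 607×10³ / 339.3 = 1789 N·m.
For a hollow shaft with d_i/d_o = 0.726: τ_max = 16T/(π d_o³ (1−k⁴)), so d_o = [16T/(π τ_allow (1−k⁴))]^(1/3) = [16·1789/(π·1.39×10^8·0.7222)]^(1/3) = 0.04494 m.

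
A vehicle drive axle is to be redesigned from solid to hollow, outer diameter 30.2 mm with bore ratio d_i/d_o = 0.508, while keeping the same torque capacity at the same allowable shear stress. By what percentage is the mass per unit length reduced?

22.3 %

Equal τ_max and T ⇒ the solid shaft needs d_s³ = d_o³(1−k⁴), so d_s = 30.2·(1−0.508⁴)^(1/3) = 29.51 mm.
Area ratio A_h/A_s = d_o²(1−k²)/d_s² = (1−k²)/(1−k⁴)^(2/3) = 0.7768.
Mass saving = 1 − 0.7768 = 22.3 %.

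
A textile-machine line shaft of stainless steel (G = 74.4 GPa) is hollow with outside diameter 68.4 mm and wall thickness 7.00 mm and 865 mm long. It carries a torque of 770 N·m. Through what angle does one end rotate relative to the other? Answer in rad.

0.00694 rad

J = π(d_o⁴ − d_i⁴)/32 = π(0.0684⁴ − 0.0544⁴)/32 = 1.289×10^-6 m⁴.
θ = T·L/(G·J) = 770.0 × 0.865 / (74.4×10⁹ × 1.289×10^-6) = 6.944×10^-3 rad.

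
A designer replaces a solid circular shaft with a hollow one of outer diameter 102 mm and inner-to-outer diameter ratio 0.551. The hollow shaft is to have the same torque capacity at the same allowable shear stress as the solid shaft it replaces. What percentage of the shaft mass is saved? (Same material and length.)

25.7 %

Equal τ_max and T ⇒ the solid shaft needs d_s³ = d_o³(1−k⁴), so d_s = 102·(1−0.551⁴)^(1/3) = 98.76 mm.
Area ratio A_h/A_s = d_o²(1−k²)/d_s² = (1−k²)/(1−k⁴)^(2/3) = 0.7428.
Mass saving = 1 − 0.7428 = 25.7 %.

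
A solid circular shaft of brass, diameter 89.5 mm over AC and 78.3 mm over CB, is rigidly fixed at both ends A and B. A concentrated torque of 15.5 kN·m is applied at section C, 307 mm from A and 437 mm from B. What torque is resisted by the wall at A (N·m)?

Compatibility: T_A·a/J_AC = T_B·b/J_CB with T_A + T_B = T₀.
J_AC = 6.30×10^-6 m⁴, J_CB = 3.69×10^-6 m⁴, so T_A = T₀·(J_AC/a)/((J_AC/a)+(J_CB/b)) = 10980 N·m, T_B = 4519 N·m.

11000 N·m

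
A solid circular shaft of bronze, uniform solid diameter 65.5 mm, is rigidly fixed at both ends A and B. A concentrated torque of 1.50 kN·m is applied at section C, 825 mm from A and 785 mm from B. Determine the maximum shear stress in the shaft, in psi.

With uniform GJ and both ends fixed, compatibility θ_AC = θ_CB gives T_A·a = T_B·b, together with T_A + T_B = T₀.
T_A = T₀·b/(a+b) = 1500·785/1610 = 731.4 N·m; T_B = 768.6 N·m.
τ in each portion: τ_AC = 1.33×10^7 Pa, τ_CB = 1.39×10^7 Pa; maximum is in CB.
τ_max = T_CB·r/J = 768.6·0.0328/1.81×10^-6 = 1.393×10^7 Pa.

2020 psi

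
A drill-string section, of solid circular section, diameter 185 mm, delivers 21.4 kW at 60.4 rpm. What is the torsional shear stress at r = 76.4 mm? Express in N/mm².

ω = 2π·60.4/60 = 6.325 rad/s, so T = P/ω = 21.4×10³ / 6.325 = 3383 N·m.
J = πd⁴/32 = π(0.185)⁴/32 = 1.150×10^-4 m⁴.
Shear stress varies linearly with radius: τ = T·r/J = 3383 × 0.0764 / 1.150×10^-4 = 2.248×10^6 Pa.

2.25 N/mm²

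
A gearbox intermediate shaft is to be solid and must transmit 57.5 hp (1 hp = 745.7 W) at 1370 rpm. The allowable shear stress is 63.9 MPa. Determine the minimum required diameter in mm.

ω = 2π·1370/60 = 143.5 rad/s, so T = P/ω = 57.5×745.7 / 143.5 = 298.9 N·m.
For a solid shaft τ_max = 16T/(πd³), so d = (16T/(π τ_allow))^(1/3) = (16·298.9/(π·6.39×10^7))^(1/3) = 0.02877 m.

28.8 mm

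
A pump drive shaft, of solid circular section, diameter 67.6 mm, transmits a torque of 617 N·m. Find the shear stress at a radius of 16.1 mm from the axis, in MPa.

4.85 MPa

J = πd⁴/32 = π(0.0676)⁴/32 = 2.050×10^-6 m⁴.
Shear stress varies linearly with radius: τ = T·r/J = 617.0 × 0.0161 / 2.050×10^-6 = 4.845×10^6 Pa.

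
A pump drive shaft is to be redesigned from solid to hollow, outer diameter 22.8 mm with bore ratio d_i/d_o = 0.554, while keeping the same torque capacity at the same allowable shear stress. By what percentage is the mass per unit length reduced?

Equal τ_max and T ⇒ the solid shaft needs d_s³ = d_o³(1−k⁴), so d_s = 22.8·(1−0.554⁴)^(1/3) = 22.06 mm.
Area ratio A_h/A_s = d_o²(1−k²)/d_s² = (1−k²)/(1−k⁴)^(2/3) = 0.7403.
Mass saving = 1 − 0.7403 = 26.0 %.

26.0 %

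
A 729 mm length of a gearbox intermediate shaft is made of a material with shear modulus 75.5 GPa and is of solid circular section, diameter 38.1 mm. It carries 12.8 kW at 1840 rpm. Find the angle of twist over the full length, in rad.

ω = 2π·1840/60 = 192.7 rad/s, so T = P/ω = 12.8×10³ / 192.7 = 66.43 N·m.
J = πd⁴/32 = π(0.0381)⁴/32 = 2.069×10^-7 m⁴.
θ = T·L/(G·J) = 66.43 × 0.729 / (75.5×10⁹ × 2.069×10^-7) = 3.101×10^-3 rad.

0.00310 rad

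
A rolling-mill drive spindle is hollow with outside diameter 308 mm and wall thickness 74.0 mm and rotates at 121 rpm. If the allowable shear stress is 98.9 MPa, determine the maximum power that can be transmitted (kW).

J = π(d_o⁴ − d_i⁴)/32 = π(0.308⁴ − 0.160⁴)/32 = 8.192×10^-4 m⁴.
T_max = τ_allow·J/r = 9.89×10^7 × 8.192×10^-4 / 0.154 = 526100 N·m.
ω = 2π·121/60 = 12.67 rad/s, so P_max = T_max·ω = 6.666×10^6 W.

6670 kW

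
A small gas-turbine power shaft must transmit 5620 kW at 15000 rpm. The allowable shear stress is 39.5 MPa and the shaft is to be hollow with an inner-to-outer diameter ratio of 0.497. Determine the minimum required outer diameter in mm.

78.9 mm

ω = 2π·15000/60 = 1571 rad/s, so T = P/ω = 5620×10³ / 1571 = 3578 N·m.
For a hollow shaft with d_i/d_o = 0.497: τ_max = 16T/(π d_o³ (1−k⁴)), so d_o = [16T/(π τ_allow (1−k⁴))]^(1/3) = [16·3578/(π·3.95×10^7·0.9390)]^(1/3) = 0.07891 m.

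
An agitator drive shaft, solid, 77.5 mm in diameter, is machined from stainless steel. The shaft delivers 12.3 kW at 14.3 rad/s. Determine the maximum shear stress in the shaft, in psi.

1360 psi

ω = 14.3 rad/s, so T = P/ω = 12.3×10³ / 14.30 = 860.1 N·m.
J = πd⁴/32 = π(0.0775)⁴/32 = 3.542×10^-6 m⁴.
τ_max = T·r/J = 860.1 × 0.0387 / 3.542×10^-6 = 9.411×10^6 Pa.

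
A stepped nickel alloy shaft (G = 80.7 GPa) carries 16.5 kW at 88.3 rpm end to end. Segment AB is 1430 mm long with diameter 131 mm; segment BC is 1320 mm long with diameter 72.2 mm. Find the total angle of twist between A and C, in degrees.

ω = 2π·88.3/60 = 9.247 rad/s, so T = P/ω = 16.5×10³ / 9.247 = 1784 N·m.
J_AB = π(0.131)⁴/32 = 2.89×10^-5 m⁴; J_BC = π(0.0722)⁴/32 = 2.67×10^-6 m⁴.
θ = (T/G)·Σ L_i/J_i = (1784/80.7×10⁹)·(1.43/2.89×10^-5 + 1.32/2.67×10^-6) = 0.01203 rad.

0.690°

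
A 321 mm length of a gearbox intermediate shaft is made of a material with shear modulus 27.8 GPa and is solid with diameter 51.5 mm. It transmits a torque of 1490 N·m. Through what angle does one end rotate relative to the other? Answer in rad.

J = πd⁴/32 = π(0.0515)⁴/32 = 6.906×10^-7 m⁴.
θ = T·L/(G·J) = 1490 × 0.321 / (27.8×10⁹ × 6.906×10^-7) = 0.02491 rad.

0.0249 rad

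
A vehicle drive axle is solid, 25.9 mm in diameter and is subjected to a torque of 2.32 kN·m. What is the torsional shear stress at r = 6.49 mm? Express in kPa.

341000 kPa

J = πd⁴/32 = π(0.0259)⁴/32 = 4.418×10^-8 m⁴.
Shear stress varies linearly with radius: τ = T·r/J = 2320 × 0.00649 / 4.418×10^-8 = 3.408×10^8 Pa.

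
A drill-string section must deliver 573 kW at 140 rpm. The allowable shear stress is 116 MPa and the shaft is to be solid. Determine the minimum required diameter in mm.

ω = 2π·140/60 = 14.66 rad/s, so T = P/ω = 573×10³ / 14.66 = 39080 N·m.
For a solid shaft τ_max = 16T/(πd³), so d = (16T/(π τ_allow))^(1/3) = (16·39080/(π·1.16×10^8))^(1/3) = 0.1197 m.

120 mm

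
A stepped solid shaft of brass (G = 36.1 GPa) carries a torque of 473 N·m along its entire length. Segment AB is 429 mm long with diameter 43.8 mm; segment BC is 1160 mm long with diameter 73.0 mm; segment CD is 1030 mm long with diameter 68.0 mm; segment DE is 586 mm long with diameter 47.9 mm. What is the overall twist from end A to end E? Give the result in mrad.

42.3 mrad

J_AB = π(0.0438)⁴/32 = 3.61×10^-7 m⁴; J_BC = π(0.0730)⁴/32 = 2.79×10^-6 m⁴; J_CD = π(0.0680)⁴/32 = 2.10×10^-6 m⁴; J_DE = π(0.0479)⁴/32 = 5.17×10^-7 m⁴.
θ = (T/G)·Σ L_i/J_i = (473.0/36.1×10⁹)·(0.429/3.61×10^-7 + 1.16/2.79×10^-6 + 1.03/2.10×10^-6 + 0.586/5.17×10^-7) = 0.04229 rad.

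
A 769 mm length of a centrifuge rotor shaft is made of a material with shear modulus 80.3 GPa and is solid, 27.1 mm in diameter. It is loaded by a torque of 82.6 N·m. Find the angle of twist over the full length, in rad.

J = πd⁴/32 = π(0.0271)⁴/32 = 5.295×10^-8 m⁴.
θ = T·L/(G·J) = 82.60 × 0.769 / (80.3×10⁹ × 5.295×10^-8) = 0.01494 rad.

0.0149 rad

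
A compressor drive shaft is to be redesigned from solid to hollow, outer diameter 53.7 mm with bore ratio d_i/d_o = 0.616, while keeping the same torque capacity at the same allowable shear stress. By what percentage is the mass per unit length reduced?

Equal τ_max and T ⇒ the solid shaft needs d_s³ = d_o³(1−k⁴), so d_s = 53.7·(1−0.616⁴)^(1/3) = 50.99 mm.
Area ratio A_h/A_s = d_o²(1−k²)/d_s² = (1−k²)/(1−k⁴)^(2/3) = 0.6883.
Mass saving = 1 − 0.6883 = 31.2 %.

31.2 %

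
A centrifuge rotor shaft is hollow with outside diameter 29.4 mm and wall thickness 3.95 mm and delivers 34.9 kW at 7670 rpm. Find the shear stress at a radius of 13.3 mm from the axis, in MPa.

11.0 MPa

ω = 2π·7670/60 = 803.2 rad/s, so T = P/ω = 34.9×10³ / 803.2 = 43.45 N·m.
J = π(d_o⁴ − d_i⁴)/32 = π(0.0294⁴ − 0.0215⁴)/32 = 5.237×10^-8 m⁴.
Shear stress varies linearly with radius: τ = T·r/J = 43.45 × 0.0133 / 5.237×10^-8 = 1.103×10^7 Pa.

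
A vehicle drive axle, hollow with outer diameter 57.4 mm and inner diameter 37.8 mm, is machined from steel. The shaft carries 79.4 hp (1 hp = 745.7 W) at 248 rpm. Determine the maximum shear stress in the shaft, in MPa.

ω = 2π·248/60 = 25.97 rad/s, so T = P/ω = 79.4×745.7 / 25.97 = 2280 N·m.
J = π(d_o⁴ − d_i⁴)/32 = π(0.0574⁴ − 0.0378⁴)/32 = 8.653×10^-7 m⁴.
τ_max = T·r/J = 2280 × 0.0287 / 8.653×10^-7 = 7.562×10^7 Pa.

75.6 MPa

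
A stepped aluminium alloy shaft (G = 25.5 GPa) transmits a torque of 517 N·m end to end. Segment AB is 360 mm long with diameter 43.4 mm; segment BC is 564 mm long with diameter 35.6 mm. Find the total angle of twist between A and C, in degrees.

J_AB = π(0.0434)⁴/32 = 3.48×10^-7 m⁴; J_BC = π(0.0356)⁴/32 = 1.58×10^-7 m⁴.
θ = (T/G)·Σ L_i/J_i = (517.0/25.5×10⁹)·(0.360/3.48×10^-7 + 0.564/1.58×10^-7) = 0.09347 rad.

5.36°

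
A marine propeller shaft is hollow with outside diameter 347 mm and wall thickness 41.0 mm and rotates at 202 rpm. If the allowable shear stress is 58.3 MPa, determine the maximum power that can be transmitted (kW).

6680 kW

J = π(d_o⁴ − d_i⁴)/32 = π(0.347⁴ − 0.265⁴)/32 = 9.392×10^-4 m⁴.
T_max = τ_allow·J/r = 5.83×10^7 × 9.392×10^-4 / 0.173 = 315600 N·m.
ω = 2π·202/60 = 21.15 rad/s, so P_max = T_max·ω = 6.676×10^6 W.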